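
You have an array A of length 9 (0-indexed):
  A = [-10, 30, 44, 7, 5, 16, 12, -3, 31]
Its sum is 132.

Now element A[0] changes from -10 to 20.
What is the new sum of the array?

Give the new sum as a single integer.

Answer: 162

Derivation:
Old value at index 0: -10
New value at index 0: 20
Delta = 20 - -10 = 30
New sum = old_sum + delta = 132 + (30) = 162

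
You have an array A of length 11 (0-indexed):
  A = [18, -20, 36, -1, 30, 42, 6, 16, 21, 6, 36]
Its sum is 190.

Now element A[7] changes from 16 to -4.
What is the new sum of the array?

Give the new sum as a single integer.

Old value at index 7: 16
New value at index 7: -4
Delta = -4 - 16 = -20
New sum = old_sum + delta = 190 + (-20) = 170

Answer: 170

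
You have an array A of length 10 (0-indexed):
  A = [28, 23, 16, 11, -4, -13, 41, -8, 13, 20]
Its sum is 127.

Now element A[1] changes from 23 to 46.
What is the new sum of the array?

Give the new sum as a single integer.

Old value at index 1: 23
New value at index 1: 46
Delta = 46 - 23 = 23
New sum = old_sum + delta = 127 + (23) = 150

Answer: 150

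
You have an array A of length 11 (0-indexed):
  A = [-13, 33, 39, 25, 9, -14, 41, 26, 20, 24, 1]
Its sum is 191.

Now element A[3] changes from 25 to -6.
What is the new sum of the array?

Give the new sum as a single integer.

Old value at index 3: 25
New value at index 3: -6
Delta = -6 - 25 = -31
New sum = old_sum + delta = 191 + (-31) = 160

Answer: 160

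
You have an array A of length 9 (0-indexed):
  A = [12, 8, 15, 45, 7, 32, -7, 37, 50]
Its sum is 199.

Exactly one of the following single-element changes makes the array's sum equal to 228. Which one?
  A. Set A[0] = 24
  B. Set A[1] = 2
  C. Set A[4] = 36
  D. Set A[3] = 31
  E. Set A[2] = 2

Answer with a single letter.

Answer: C

Derivation:
Option A: A[0] 12->24, delta=12, new_sum=199+(12)=211
Option B: A[1] 8->2, delta=-6, new_sum=199+(-6)=193
Option C: A[4] 7->36, delta=29, new_sum=199+(29)=228 <-- matches target
Option D: A[3] 45->31, delta=-14, new_sum=199+(-14)=185
Option E: A[2] 15->2, delta=-13, new_sum=199+(-13)=186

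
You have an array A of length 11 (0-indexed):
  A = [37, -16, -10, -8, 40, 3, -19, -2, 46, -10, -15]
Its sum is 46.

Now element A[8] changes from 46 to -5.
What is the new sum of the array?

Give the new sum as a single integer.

Old value at index 8: 46
New value at index 8: -5
Delta = -5 - 46 = -51
New sum = old_sum + delta = 46 + (-51) = -5

Answer: -5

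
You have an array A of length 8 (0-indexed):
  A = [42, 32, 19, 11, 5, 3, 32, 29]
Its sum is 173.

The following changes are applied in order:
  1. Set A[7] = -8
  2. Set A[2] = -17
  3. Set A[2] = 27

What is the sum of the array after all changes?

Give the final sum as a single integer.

Initial sum: 173
Change 1: A[7] 29 -> -8, delta = -37, sum = 136
Change 2: A[2] 19 -> -17, delta = -36, sum = 100
Change 3: A[2] -17 -> 27, delta = 44, sum = 144

Answer: 144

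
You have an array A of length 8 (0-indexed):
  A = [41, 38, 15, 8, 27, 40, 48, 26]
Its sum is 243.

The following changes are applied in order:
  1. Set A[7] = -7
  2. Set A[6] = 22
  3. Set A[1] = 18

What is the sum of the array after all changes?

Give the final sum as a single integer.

Answer: 164

Derivation:
Initial sum: 243
Change 1: A[7] 26 -> -7, delta = -33, sum = 210
Change 2: A[6] 48 -> 22, delta = -26, sum = 184
Change 3: A[1] 38 -> 18, delta = -20, sum = 164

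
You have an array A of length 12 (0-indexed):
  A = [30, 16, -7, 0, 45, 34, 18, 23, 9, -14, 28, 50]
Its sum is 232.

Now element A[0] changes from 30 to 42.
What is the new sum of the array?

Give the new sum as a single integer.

Old value at index 0: 30
New value at index 0: 42
Delta = 42 - 30 = 12
New sum = old_sum + delta = 232 + (12) = 244

Answer: 244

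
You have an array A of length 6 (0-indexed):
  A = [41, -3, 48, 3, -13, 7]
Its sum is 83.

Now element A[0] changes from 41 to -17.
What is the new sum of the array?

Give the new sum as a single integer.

Answer: 25

Derivation:
Old value at index 0: 41
New value at index 0: -17
Delta = -17 - 41 = -58
New sum = old_sum + delta = 83 + (-58) = 25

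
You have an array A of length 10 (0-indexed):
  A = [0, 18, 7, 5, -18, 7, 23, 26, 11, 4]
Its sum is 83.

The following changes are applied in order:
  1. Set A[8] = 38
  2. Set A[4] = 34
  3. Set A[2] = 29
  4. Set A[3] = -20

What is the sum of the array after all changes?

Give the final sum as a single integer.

Initial sum: 83
Change 1: A[8] 11 -> 38, delta = 27, sum = 110
Change 2: A[4] -18 -> 34, delta = 52, sum = 162
Change 3: A[2] 7 -> 29, delta = 22, sum = 184
Change 4: A[3] 5 -> -20, delta = -25, sum = 159

Answer: 159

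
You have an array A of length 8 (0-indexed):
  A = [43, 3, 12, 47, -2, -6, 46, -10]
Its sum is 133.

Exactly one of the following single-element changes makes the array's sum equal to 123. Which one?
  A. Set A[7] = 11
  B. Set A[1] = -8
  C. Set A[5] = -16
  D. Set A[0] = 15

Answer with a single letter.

Answer: C

Derivation:
Option A: A[7] -10->11, delta=21, new_sum=133+(21)=154
Option B: A[1] 3->-8, delta=-11, new_sum=133+(-11)=122
Option C: A[5] -6->-16, delta=-10, new_sum=133+(-10)=123 <-- matches target
Option D: A[0] 43->15, delta=-28, new_sum=133+(-28)=105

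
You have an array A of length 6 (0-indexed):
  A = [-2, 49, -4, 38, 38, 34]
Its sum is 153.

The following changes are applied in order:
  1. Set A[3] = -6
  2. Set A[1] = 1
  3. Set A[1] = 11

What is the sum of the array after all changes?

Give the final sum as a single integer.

Answer: 71

Derivation:
Initial sum: 153
Change 1: A[3] 38 -> -6, delta = -44, sum = 109
Change 2: A[1] 49 -> 1, delta = -48, sum = 61
Change 3: A[1] 1 -> 11, delta = 10, sum = 71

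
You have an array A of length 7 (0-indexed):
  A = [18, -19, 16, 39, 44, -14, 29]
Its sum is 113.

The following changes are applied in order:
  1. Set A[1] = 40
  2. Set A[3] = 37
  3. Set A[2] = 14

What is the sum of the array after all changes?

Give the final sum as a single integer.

Initial sum: 113
Change 1: A[1] -19 -> 40, delta = 59, sum = 172
Change 2: A[3] 39 -> 37, delta = -2, sum = 170
Change 3: A[2] 16 -> 14, delta = -2, sum = 168

Answer: 168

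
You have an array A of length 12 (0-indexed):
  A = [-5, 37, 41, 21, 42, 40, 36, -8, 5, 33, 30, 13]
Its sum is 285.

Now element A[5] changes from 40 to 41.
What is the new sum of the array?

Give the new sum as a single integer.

Answer: 286

Derivation:
Old value at index 5: 40
New value at index 5: 41
Delta = 41 - 40 = 1
New sum = old_sum + delta = 285 + (1) = 286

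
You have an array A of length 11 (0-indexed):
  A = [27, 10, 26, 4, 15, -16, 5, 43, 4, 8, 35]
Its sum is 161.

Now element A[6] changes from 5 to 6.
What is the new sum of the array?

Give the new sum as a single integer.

Old value at index 6: 5
New value at index 6: 6
Delta = 6 - 5 = 1
New sum = old_sum + delta = 161 + (1) = 162

Answer: 162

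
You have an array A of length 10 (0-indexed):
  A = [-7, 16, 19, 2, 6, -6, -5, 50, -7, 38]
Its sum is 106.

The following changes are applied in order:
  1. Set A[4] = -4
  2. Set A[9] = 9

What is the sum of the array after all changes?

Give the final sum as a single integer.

Initial sum: 106
Change 1: A[4] 6 -> -4, delta = -10, sum = 96
Change 2: A[9] 38 -> 9, delta = -29, sum = 67

Answer: 67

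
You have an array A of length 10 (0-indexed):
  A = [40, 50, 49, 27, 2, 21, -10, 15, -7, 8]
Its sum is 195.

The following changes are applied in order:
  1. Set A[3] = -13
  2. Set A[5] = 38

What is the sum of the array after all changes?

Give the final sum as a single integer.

Initial sum: 195
Change 1: A[3] 27 -> -13, delta = -40, sum = 155
Change 2: A[5] 21 -> 38, delta = 17, sum = 172

Answer: 172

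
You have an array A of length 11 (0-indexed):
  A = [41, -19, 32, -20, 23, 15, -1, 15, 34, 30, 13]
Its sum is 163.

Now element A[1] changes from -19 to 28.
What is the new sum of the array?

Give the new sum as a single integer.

Answer: 210

Derivation:
Old value at index 1: -19
New value at index 1: 28
Delta = 28 - -19 = 47
New sum = old_sum + delta = 163 + (47) = 210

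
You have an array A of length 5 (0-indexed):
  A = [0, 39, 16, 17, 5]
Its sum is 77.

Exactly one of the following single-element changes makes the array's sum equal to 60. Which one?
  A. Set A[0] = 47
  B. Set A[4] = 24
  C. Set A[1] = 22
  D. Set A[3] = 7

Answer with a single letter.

Option A: A[0] 0->47, delta=47, new_sum=77+(47)=124
Option B: A[4] 5->24, delta=19, new_sum=77+(19)=96
Option C: A[1] 39->22, delta=-17, new_sum=77+(-17)=60 <-- matches target
Option D: A[3] 17->7, delta=-10, new_sum=77+(-10)=67

Answer: C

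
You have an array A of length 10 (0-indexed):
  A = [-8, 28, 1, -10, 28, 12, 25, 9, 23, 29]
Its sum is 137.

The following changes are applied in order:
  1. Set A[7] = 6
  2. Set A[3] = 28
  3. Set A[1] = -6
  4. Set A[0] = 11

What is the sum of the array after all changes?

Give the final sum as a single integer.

Answer: 157

Derivation:
Initial sum: 137
Change 1: A[7] 9 -> 6, delta = -3, sum = 134
Change 2: A[3] -10 -> 28, delta = 38, sum = 172
Change 3: A[1] 28 -> -6, delta = -34, sum = 138
Change 4: A[0] -8 -> 11, delta = 19, sum = 157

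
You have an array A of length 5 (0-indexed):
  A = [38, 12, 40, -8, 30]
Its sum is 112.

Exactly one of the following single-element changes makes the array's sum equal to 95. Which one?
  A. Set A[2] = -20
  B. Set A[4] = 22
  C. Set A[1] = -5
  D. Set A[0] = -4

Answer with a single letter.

Answer: C

Derivation:
Option A: A[2] 40->-20, delta=-60, new_sum=112+(-60)=52
Option B: A[4] 30->22, delta=-8, new_sum=112+(-8)=104
Option C: A[1] 12->-5, delta=-17, new_sum=112+(-17)=95 <-- matches target
Option D: A[0] 38->-4, delta=-42, new_sum=112+(-42)=70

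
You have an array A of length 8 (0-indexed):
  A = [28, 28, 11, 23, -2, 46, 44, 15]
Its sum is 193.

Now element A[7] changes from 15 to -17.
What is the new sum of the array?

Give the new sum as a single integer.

Old value at index 7: 15
New value at index 7: -17
Delta = -17 - 15 = -32
New sum = old_sum + delta = 193 + (-32) = 161

Answer: 161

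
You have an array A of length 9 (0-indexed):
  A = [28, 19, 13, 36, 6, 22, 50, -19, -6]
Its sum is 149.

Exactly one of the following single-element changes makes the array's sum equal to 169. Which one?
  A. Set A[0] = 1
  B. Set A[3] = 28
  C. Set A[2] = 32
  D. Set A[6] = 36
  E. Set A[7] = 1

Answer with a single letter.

Option A: A[0] 28->1, delta=-27, new_sum=149+(-27)=122
Option B: A[3] 36->28, delta=-8, new_sum=149+(-8)=141
Option C: A[2] 13->32, delta=19, new_sum=149+(19)=168
Option D: A[6] 50->36, delta=-14, new_sum=149+(-14)=135
Option E: A[7] -19->1, delta=20, new_sum=149+(20)=169 <-- matches target

Answer: E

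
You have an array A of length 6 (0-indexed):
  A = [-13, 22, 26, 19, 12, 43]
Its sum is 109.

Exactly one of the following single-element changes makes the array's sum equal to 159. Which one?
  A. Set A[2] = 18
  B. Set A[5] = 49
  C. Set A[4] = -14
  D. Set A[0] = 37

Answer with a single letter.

Answer: D

Derivation:
Option A: A[2] 26->18, delta=-8, new_sum=109+(-8)=101
Option B: A[5] 43->49, delta=6, new_sum=109+(6)=115
Option C: A[4] 12->-14, delta=-26, new_sum=109+(-26)=83
Option D: A[0] -13->37, delta=50, new_sum=109+(50)=159 <-- matches target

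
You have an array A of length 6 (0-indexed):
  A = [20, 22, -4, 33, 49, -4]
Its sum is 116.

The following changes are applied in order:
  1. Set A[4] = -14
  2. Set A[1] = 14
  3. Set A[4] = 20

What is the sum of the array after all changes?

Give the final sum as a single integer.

Initial sum: 116
Change 1: A[4] 49 -> -14, delta = -63, sum = 53
Change 2: A[1] 22 -> 14, delta = -8, sum = 45
Change 3: A[4] -14 -> 20, delta = 34, sum = 79

Answer: 79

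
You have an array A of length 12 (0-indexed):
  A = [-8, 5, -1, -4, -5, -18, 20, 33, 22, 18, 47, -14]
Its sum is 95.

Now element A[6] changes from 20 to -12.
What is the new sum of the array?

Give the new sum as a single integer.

Answer: 63

Derivation:
Old value at index 6: 20
New value at index 6: -12
Delta = -12 - 20 = -32
New sum = old_sum + delta = 95 + (-32) = 63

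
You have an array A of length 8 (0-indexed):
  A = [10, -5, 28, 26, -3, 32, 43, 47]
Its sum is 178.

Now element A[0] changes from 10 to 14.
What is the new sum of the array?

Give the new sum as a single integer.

Old value at index 0: 10
New value at index 0: 14
Delta = 14 - 10 = 4
New sum = old_sum + delta = 178 + (4) = 182

Answer: 182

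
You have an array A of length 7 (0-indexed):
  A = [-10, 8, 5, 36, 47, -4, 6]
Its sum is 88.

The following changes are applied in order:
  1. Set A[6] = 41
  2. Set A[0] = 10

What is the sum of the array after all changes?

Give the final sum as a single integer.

Initial sum: 88
Change 1: A[6] 6 -> 41, delta = 35, sum = 123
Change 2: A[0] -10 -> 10, delta = 20, sum = 143

Answer: 143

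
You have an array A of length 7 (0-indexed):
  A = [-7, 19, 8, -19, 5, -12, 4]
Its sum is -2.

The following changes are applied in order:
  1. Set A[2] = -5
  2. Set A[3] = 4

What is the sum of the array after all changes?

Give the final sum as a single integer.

Answer: 8

Derivation:
Initial sum: -2
Change 1: A[2] 8 -> -5, delta = -13, sum = -15
Change 2: A[3] -19 -> 4, delta = 23, sum = 8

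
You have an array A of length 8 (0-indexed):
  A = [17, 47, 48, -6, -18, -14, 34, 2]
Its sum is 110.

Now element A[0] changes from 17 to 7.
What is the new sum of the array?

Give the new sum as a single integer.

Old value at index 0: 17
New value at index 0: 7
Delta = 7 - 17 = -10
New sum = old_sum + delta = 110 + (-10) = 100

Answer: 100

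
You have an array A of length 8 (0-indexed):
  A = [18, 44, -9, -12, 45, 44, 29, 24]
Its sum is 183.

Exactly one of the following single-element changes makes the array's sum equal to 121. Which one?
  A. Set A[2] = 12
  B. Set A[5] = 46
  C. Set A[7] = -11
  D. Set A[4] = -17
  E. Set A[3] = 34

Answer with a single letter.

Option A: A[2] -9->12, delta=21, new_sum=183+(21)=204
Option B: A[5] 44->46, delta=2, new_sum=183+(2)=185
Option C: A[7] 24->-11, delta=-35, new_sum=183+(-35)=148
Option D: A[4] 45->-17, delta=-62, new_sum=183+(-62)=121 <-- matches target
Option E: A[3] -12->34, delta=46, new_sum=183+(46)=229

Answer: D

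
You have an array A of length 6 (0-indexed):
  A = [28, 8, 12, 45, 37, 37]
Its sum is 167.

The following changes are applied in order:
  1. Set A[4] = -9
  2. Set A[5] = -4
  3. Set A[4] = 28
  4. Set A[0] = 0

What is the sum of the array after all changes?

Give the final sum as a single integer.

Initial sum: 167
Change 1: A[4] 37 -> -9, delta = -46, sum = 121
Change 2: A[5] 37 -> -4, delta = -41, sum = 80
Change 3: A[4] -9 -> 28, delta = 37, sum = 117
Change 4: A[0] 28 -> 0, delta = -28, sum = 89

Answer: 89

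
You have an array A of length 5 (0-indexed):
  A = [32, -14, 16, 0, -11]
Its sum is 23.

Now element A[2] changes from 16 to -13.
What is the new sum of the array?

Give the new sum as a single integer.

Answer: -6

Derivation:
Old value at index 2: 16
New value at index 2: -13
Delta = -13 - 16 = -29
New sum = old_sum + delta = 23 + (-29) = -6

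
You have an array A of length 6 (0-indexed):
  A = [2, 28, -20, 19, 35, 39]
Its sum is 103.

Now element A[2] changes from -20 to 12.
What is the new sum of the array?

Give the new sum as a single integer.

Old value at index 2: -20
New value at index 2: 12
Delta = 12 - -20 = 32
New sum = old_sum + delta = 103 + (32) = 135

Answer: 135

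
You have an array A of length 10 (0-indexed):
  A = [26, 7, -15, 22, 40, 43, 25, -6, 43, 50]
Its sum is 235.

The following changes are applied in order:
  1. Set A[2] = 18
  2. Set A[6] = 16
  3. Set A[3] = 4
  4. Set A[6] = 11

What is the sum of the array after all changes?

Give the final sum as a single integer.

Answer: 236

Derivation:
Initial sum: 235
Change 1: A[2] -15 -> 18, delta = 33, sum = 268
Change 2: A[6] 25 -> 16, delta = -9, sum = 259
Change 3: A[3] 22 -> 4, delta = -18, sum = 241
Change 4: A[6] 16 -> 11, delta = -5, sum = 236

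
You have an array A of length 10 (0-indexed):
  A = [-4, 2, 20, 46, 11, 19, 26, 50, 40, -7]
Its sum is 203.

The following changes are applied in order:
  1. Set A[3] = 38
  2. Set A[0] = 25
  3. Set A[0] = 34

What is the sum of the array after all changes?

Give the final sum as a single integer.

Initial sum: 203
Change 1: A[3] 46 -> 38, delta = -8, sum = 195
Change 2: A[0] -4 -> 25, delta = 29, sum = 224
Change 3: A[0] 25 -> 34, delta = 9, sum = 233

Answer: 233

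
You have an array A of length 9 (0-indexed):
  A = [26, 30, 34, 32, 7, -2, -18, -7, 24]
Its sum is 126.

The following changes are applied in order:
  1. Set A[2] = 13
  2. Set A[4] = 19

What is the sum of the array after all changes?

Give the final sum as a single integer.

Initial sum: 126
Change 1: A[2] 34 -> 13, delta = -21, sum = 105
Change 2: A[4] 7 -> 19, delta = 12, sum = 117

Answer: 117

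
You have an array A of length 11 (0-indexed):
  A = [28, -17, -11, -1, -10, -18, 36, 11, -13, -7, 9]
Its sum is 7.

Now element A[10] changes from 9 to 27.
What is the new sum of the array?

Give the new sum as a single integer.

Old value at index 10: 9
New value at index 10: 27
Delta = 27 - 9 = 18
New sum = old_sum + delta = 7 + (18) = 25

Answer: 25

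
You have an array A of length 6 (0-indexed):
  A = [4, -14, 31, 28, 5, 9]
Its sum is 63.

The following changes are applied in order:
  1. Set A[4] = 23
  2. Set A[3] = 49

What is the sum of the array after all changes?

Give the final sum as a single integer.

Initial sum: 63
Change 1: A[4] 5 -> 23, delta = 18, sum = 81
Change 2: A[3] 28 -> 49, delta = 21, sum = 102

Answer: 102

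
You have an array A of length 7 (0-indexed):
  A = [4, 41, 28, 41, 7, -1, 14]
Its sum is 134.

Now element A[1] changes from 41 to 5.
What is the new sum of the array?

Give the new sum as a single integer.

Answer: 98

Derivation:
Old value at index 1: 41
New value at index 1: 5
Delta = 5 - 41 = -36
New sum = old_sum + delta = 134 + (-36) = 98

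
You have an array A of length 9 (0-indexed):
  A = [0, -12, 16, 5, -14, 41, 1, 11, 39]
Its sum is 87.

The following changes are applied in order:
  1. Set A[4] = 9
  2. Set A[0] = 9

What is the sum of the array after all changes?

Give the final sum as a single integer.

Initial sum: 87
Change 1: A[4] -14 -> 9, delta = 23, sum = 110
Change 2: A[0] 0 -> 9, delta = 9, sum = 119

Answer: 119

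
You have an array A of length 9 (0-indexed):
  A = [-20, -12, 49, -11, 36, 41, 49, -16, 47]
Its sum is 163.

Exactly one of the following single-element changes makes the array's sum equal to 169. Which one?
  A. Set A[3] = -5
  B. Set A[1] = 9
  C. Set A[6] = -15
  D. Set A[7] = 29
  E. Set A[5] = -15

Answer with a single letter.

Option A: A[3] -11->-5, delta=6, new_sum=163+(6)=169 <-- matches target
Option B: A[1] -12->9, delta=21, new_sum=163+(21)=184
Option C: A[6] 49->-15, delta=-64, new_sum=163+(-64)=99
Option D: A[7] -16->29, delta=45, new_sum=163+(45)=208
Option E: A[5] 41->-15, delta=-56, new_sum=163+(-56)=107

Answer: A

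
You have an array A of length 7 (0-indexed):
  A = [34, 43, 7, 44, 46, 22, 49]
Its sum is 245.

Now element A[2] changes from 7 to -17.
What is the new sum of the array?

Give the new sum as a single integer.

Answer: 221

Derivation:
Old value at index 2: 7
New value at index 2: -17
Delta = -17 - 7 = -24
New sum = old_sum + delta = 245 + (-24) = 221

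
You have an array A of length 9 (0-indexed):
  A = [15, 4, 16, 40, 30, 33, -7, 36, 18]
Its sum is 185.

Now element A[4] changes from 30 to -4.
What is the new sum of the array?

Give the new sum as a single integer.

Answer: 151

Derivation:
Old value at index 4: 30
New value at index 4: -4
Delta = -4 - 30 = -34
New sum = old_sum + delta = 185 + (-34) = 151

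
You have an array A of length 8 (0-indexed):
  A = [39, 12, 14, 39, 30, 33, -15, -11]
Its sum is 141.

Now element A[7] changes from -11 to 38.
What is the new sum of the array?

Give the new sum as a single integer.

Answer: 190

Derivation:
Old value at index 7: -11
New value at index 7: 38
Delta = 38 - -11 = 49
New sum = old_sum + delta = 141 + (49) = 190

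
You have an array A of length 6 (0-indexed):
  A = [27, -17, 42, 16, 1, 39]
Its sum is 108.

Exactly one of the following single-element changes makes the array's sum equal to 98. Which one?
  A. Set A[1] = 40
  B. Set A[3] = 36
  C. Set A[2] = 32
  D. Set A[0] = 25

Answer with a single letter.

Option A: A[1] -17->40, delta=57, new_sum=108+(57)=165
Option B: A[3] 16->36, delta=20, new_sum=108+(20)=128
Option C: A[2] 42->32, delta=-10, new_sum=108+(-10)=98 <-- matches target
Option D: A[0] 27->25, delta=-2, new_sum=108+(-2)=106

Answer: C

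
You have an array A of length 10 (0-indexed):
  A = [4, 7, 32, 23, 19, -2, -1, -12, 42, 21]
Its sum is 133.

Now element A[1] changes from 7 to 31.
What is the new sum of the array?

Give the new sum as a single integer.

Old value at index 1: 7
New value at index 1: 31
Delta = 31 - 7 = 24
New sum = old_sum + delta = 133 + (24) = 157

Answer: 157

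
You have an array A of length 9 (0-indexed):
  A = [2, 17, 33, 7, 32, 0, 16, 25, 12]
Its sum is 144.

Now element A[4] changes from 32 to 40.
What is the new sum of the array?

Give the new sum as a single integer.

Answer: 152

Derivation:
Old value at index 4: 32
New value at index 4: 40
Delta = 40 - 32 = 8
New sum = old_sum + delta = 144 + (8) = 152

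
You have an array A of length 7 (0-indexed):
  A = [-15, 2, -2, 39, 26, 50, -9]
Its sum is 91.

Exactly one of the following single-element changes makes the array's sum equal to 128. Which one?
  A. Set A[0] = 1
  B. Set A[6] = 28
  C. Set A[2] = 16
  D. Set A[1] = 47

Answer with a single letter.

Option A: A[0] -15->1, delta=16, new_sum=91+(16)=107
Option B: A[6] -9->28, delta=37, new_sum=91+(37)=128 <-- matches target
Option C: A[2] -2->16, delta=18, new_sum=91+(18)=109
Option D: A[1] 2->47, delta=45, new_sum=91+(45)=136

Answer: B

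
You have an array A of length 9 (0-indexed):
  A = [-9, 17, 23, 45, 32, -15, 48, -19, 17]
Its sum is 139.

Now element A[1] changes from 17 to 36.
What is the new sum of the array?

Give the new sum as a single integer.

Answer: 158

Derivation:
Old value at index 1: 17
New value at index 1: 36
Delta = 36 - 17 = 19
New sum = old_sum + delta = 139 + (19) = 158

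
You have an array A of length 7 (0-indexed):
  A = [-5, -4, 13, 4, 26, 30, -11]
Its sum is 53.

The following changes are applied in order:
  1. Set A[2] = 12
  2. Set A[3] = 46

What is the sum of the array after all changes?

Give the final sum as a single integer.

Answer: 94

Derivation:
Initial sum: 53
Change 1: A[2] 13 -> 12, delta = -1, sum = 52
Change 2: A[3] 4 -> 46, delta = 42, sum = 94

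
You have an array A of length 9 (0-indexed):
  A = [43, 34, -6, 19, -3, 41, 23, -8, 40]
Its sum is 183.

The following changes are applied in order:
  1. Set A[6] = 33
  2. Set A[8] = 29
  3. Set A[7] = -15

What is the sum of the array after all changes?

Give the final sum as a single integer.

Answer: 175

Derivation:
Initial sum: 183
Change 1: A[6] 23 -> 33, delta = 10, sum = 193
Change 2: A[8] 40 -> 29, delta = -11, sum = 182
Change 3: A[7] -8 -> -15, delta = -7, sum = 175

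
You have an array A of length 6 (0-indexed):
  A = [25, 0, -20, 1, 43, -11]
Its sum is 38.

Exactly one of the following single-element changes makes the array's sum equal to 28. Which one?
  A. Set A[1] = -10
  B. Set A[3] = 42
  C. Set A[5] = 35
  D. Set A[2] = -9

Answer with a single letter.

Answer: A

Derivation:
Option A: A[1] 0->-10, delta=-10, new_sum=38+(-10)=28 <-- matches target
Option B: A[3] 1->42, delta=41, new_sum=38+(41)=79
Option C: A[5] -11->35, delta=46, new_sum=38+(46)=84
Option D: A[2] -20->-9, delta=11, new_sum=38+(11)=49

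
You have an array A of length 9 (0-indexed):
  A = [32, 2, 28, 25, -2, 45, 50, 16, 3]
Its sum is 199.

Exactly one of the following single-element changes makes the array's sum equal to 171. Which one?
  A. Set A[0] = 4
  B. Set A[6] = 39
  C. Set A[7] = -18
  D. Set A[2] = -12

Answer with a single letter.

Answer: A

Derivation:
Option A: A[0] 32->4, delta=-28, new_sum=199+(-28)=171 <-- matches target
Option B: A[6] 50->39, delta=-11, new_sum=199+(-11)=188
Option C: A[7] 16->-18, delta=-34, new_sum=199+(-34)=165
Option D: A[2] 28->-12, delta=-40, new_sum=199+(-40)=159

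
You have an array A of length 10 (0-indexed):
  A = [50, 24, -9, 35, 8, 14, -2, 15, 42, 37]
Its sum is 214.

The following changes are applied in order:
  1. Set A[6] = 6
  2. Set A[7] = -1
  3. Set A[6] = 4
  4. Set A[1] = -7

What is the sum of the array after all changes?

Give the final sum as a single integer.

Answer: 173

Derivation:
Initial sum: 214
Change 1: A[6] -2 -> 6, delta = 8, sum = 222
Change 2: A[7] 15 -> -1, delta = -16, sum = 206
Change 3: A[6] 6 -> 4, delta = -2, sum = 204
Change 4: A[1] 24 -> -7, delta = -31, sum = 173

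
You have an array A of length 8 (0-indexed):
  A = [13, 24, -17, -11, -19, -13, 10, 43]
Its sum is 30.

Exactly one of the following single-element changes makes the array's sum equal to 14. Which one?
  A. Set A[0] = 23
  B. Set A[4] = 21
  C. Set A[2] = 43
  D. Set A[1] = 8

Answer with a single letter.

Option A: A[0] 13->23, delta=10, new_sum=30+(10)=40
Option B: A[4] -19->21, delta=40, new_sum=30+(40)=70
Option C: A[2] -17->43, delta=60, new_sum=30+(60)=90
Option D: A[1] 24->8, delta=-16, new_sum=30+(-16)=14 <-- matches target

Answer: D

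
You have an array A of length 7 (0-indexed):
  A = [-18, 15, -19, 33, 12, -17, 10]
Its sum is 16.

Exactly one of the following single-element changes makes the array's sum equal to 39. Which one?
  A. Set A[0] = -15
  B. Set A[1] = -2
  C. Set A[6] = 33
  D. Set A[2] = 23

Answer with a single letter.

Answer: C

Derivation:
Option A: A[0] -18->-15, delta=3, new_sum=16+(3)=19
Option B: A[1] 15->-2, delta=-17, new_sum=16+(-17)=-1
Option C: A[6] 10->33, delta=23, new_sum=16+(23)=39 <-- matches target
Option D: A[2] -19->23, delta=42, new_sum=16+(42)=58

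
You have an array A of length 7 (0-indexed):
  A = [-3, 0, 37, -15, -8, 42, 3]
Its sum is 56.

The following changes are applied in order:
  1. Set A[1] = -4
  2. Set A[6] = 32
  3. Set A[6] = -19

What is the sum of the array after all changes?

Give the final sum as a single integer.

Answer: 30

Derivation:
Initial sum: 56
Change 1: A[1] 0 -> -4, delta = -4, sum = 52
Change 2: A[6] 3 -> 32, delta = 29, sum = 81
Change 3: A[6] 32 -> -19, delta = -51, sum = 30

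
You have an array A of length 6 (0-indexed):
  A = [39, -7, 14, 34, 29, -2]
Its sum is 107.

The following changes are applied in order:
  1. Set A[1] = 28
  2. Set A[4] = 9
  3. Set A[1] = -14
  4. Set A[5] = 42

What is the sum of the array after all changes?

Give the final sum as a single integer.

Initial sum: 107
Change 1: A[1] -7 -> 28, delta = 35, sum = 142
Change 2: A[4] 29 -> 9, delta = -20, sum = 122
Change 3: A[1] 28 -> -14, delta = -42, sum = 80
Change 4: A[5] -2 -> 42, delta = 44, sum = 124

Answer: 124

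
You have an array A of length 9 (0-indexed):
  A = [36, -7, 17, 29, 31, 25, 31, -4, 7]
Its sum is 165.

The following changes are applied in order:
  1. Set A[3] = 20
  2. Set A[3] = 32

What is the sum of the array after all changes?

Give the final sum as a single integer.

Answer: 168

Derivation:
Initial sum: 165
Change 1: A[3] 29 -> 20, delta = -9, sum = 156
Change 2: A[3] 20 -> 32, delta = 12, sum = 168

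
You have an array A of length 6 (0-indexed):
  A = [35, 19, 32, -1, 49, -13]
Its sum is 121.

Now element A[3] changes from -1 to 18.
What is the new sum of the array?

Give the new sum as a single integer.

Answer: 140

Derivation:
Old value at index 3: -1
New value at index 3: 18
Delta = 18 - -1 = 19
New sum = old_sum + delta = 121 + (19) = 140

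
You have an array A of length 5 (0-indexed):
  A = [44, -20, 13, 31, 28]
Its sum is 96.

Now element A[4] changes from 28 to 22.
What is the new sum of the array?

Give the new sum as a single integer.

Old value at index 4: 28
New value at index 4: 22
Delta = 22 - 28 = -6
New sum = old_sum + delta = 96 + (-6) = 90

Answer: 90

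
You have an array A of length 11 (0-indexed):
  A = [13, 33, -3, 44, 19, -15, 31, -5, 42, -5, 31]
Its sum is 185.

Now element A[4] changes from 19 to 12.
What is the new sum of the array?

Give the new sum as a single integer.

Answer: 178

Derivation:
Old value at index 4: 19
New value at index 4: 12
Delta = 12 - 19 = -7
New sum = old_sum + delta = 185 + (-7) = 178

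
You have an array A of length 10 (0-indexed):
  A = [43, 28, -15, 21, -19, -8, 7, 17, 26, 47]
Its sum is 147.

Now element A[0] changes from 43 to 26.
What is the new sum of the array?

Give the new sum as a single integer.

Old value at index 0: 43
New value at index 0: 26
Delta = 26 - 43 = -17
New sum = old_sum + delta = 147 + (-17) = 130

Answer: 130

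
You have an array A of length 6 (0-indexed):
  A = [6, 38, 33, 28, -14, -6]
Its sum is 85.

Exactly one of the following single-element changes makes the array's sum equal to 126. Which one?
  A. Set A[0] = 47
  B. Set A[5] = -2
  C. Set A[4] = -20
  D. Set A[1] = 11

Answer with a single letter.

Answer: A

Derivation:
Option A: A[0] 6->47, delta=41, new_sum=85+(41)=126 <-- matches target
Option B: A[5] -6->-2, delta=4, new_sum=85+(4)=89
Option C: A[4] -14->-20, delta=-6, new_sum=85+(-6)=79
Option D: A[1] 38->11, delta=-27, new_sum=85+(-27)=58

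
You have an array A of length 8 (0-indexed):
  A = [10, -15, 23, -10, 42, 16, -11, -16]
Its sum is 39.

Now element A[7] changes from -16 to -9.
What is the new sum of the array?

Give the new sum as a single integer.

Old value at index 7: -16
New value at index 7: -9
Delta = -9 - -16 = 7
New sum = old_sum + delta = 39 + (7) = 46

Answer: 46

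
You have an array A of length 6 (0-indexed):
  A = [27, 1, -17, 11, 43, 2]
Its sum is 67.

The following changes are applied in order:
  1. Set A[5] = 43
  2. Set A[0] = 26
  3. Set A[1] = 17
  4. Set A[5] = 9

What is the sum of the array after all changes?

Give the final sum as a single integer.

Initial sum: 67
Change 1: A[5] 2 -> 43, delta = 41, sum = 108
Change 2: A[0] 27 -> 26, delta = -1, sum = 107
Change 3: A[1] 1 -> 17, delta = 16, sum = 123
Change 4: A[5] 43 -> 9, delta = -34, sum = 89

Answer: 89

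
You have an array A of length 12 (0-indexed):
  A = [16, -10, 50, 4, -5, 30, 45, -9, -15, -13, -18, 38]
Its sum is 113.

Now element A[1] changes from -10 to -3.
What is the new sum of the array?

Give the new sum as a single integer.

Answer: 120

Derivation:
Old value at index 1: -10
New value at index 1: -3
Delta = -3 - -10 = 7
New sum = old_sum + delta = 113 + (7) = 120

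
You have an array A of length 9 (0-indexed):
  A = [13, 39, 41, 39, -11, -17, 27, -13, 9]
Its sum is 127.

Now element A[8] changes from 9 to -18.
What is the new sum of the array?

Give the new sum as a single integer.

Answer: 100

Derivation:
Old value at index 8: 9
New value at index 8: -18
Delta = -18 - 9 = -27
New sum = old_sum + delta = 127 + (-27) = 100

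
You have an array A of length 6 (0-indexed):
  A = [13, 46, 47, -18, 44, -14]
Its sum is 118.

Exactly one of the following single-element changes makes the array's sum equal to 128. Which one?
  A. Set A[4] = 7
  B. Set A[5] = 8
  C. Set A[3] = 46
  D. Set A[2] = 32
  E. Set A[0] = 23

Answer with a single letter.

Answer: E

Derivation:
Option A: A[4] 44->7, delta=-37, new_sum=118+(-37)=81
Option B: A[5] -14->8, delta=22, new_sum=118+(22)=140
Option C: A[3] -18->46, delta=64, new_sum=118+(64)=182
Option D: A[2] 47->32, delta=-15, new_sum=118+(-15)=103
Option E: A[0] 13->23, delta=10, new_sum=118+(10)=128 <-- matches target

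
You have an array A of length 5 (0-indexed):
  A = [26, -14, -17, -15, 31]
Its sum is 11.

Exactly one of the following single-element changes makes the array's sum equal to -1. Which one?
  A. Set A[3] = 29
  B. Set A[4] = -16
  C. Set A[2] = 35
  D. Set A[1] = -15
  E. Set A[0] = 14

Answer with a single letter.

Option A: A[3] -15->29, delta=44, new_sum=11+(44)=55
Option B: A[4] 31->-16, delta=-47, new_sum=11+(-47)=-36
Option C: A[2] -17->35, delta=52, new_sum=11+(52)=63
Option D: A[1] -14->-15, delta=-1, new_sum=11+(-1)=10
Option E: A[0] 26->14, delta=-12, new_sum=11+(-12)=-1 <-- matches target

Answer: E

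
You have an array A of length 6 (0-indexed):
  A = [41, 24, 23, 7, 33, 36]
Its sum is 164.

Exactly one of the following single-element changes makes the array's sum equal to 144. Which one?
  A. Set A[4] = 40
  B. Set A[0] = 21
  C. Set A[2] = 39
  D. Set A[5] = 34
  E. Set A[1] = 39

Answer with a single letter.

Option A: A[4] 33->40, delta=7, new_sum=164+(7)=171
Option B: A[0] 41->21, delta=-20, new_sum=164+(-20)=144 <-- matches target
Option C: A[2] 23->39, delta=16, new_sum=164+(16)=180
Option D: A[5] 36->34, delta=-2, new_sum=164+(-2)=162
Option E: A[1] 24->39, delta=15, new_sum=164+(15)=179

Answer: B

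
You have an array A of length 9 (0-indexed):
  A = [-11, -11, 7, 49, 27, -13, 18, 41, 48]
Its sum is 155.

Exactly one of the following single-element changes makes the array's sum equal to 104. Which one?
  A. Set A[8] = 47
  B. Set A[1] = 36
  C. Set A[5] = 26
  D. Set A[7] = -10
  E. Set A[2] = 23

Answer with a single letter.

Option A: A[8] 48->47, delta=-1, new_sum=155+(-1)=154
Option B: A[1] -11->36, delta=47, new_sum=155+(47)=202
Option C: A[5] -13->26, delta=39, new_sum=155+(39)=194
Option D: A[7] 41->-10, delta=-51, new_sum=155+(-51)=104 <-- matches target
Option E: A[2] 7->23, delta=16, new_sum=155+(16)=171

Answer: D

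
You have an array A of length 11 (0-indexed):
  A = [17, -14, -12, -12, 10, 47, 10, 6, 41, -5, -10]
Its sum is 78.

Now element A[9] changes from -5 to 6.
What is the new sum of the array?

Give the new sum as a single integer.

Old value at index 9: -5
New value at index 9: 6
Delta = 6 - -5 = 11
New sum = old_sum + delta = 78 + (11) = 89

Answer: 89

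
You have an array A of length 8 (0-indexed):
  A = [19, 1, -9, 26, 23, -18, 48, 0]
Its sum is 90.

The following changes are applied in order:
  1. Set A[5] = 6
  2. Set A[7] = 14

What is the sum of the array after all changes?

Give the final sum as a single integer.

Initial sum: 90
Change 1: A[5] -18 -> 6, delta = 24, sum = 114
Change 2: A[7] 0 -> 14, delta = 14, sum = 128

Answer: 128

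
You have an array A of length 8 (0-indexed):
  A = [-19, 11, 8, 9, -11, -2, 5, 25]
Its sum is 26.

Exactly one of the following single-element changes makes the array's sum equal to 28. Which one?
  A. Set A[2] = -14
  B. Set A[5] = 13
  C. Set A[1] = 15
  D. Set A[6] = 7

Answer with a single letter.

Answer: D

Derivation:
Option A: A[2] 8->-14, delta=-22, new_sum=26+(-22)=4
Option B: A[5] -2->13, delta=15, new_sum=26+(15)=41
Option C: A[1] 11->15, delta=4, new_sum=26+(4)=30
Option D: A[6] 5->7, delta=2, new_sum=26+(2)=28 <-- matches target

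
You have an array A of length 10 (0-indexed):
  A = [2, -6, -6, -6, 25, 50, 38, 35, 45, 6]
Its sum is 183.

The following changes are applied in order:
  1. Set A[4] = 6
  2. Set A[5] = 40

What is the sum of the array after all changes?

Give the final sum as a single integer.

Answer: 154

Derivation:
Initial sum: 183
Change 1: A[4] 25 -> 6, delta = -19, sum = 164
Change 2: A[5] 50 -> 40, delta = -10, sum = 154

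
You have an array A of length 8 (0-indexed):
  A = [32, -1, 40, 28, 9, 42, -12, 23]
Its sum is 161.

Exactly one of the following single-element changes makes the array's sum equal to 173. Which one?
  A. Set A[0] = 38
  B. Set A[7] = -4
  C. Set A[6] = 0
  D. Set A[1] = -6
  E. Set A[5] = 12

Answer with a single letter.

Answer: C

Derivation:
Option A: A[0] 32->38, delta=6, new_sum=161+(6)=167
Option B: A[7] 23->-4, delta=-27, new_sum=161+(-27)=134
Option C: A[6] -12->0, delta=12, new_sum=161+(12)=173 <-- matches target
Option D: A[1] -1->-6, delta=-5, new_sum=161+(-5)=156
Option E: A[5] 42->12, delta=-30, new_sum=161+(-30)=131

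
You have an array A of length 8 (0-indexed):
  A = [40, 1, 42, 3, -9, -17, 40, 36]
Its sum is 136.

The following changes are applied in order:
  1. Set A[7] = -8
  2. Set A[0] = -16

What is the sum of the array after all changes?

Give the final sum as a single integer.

Answer: 36

Derivation:
Initial sum: 136
Change 1: A[7] 36 -> -8, delta = -44, sum = 92
Change 2: A[0] 40 -> -16, delta = -56, sum = 36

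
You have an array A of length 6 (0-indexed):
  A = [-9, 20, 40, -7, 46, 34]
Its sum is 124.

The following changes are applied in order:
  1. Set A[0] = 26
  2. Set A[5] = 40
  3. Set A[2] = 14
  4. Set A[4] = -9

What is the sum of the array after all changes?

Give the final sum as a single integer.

Answer: 84

Derivation:
Initial sum: 124
Change 1: A[0] -9 -> 26, delta = 35, sum = 159
Change 2: A[5] 34 -> 40, delta = 6, sum = 165
Change 3: A[2] 40 -> 14, delta = -26, sum = 139
Change 4: A[4] 46 -> -9, delta = -55, sum = 84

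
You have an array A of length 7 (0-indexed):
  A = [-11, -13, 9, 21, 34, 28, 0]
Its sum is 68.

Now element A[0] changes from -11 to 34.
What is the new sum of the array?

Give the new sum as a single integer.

Old value at index 0: -11
New value at index 0: 34
Delta = 34 - -11 = 45
New sum = old_sum + delta = 68 + (45) = 113

Answer: 113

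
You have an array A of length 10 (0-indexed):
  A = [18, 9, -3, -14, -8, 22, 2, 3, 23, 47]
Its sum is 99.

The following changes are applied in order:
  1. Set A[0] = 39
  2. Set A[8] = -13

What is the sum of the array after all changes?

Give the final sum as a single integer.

Initial sum: 99
Change 1: A[0] 18 -> 39, delta = 21, sum = 120
Change 2: A[8] 23 -> -13, delta = -36, sum = 84

Answer: 84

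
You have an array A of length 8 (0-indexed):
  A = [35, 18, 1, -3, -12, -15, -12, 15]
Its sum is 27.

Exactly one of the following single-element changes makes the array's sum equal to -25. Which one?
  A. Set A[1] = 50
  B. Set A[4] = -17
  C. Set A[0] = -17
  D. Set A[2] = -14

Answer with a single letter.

Answer: C

Derivation:
Option A: A[1] 18->50, delta=32, new_sum=27+(32)=59
Option B: A[4] -12->-17, delta=-5, new_sum=27+(-5)=22
Option C: A[0] 35->-17, delta=-52, new_sum=27+(-52)=-25 <-- matches target
Option D: A[2] 1->-14, delta=-15, new_sum=27+(-15)=12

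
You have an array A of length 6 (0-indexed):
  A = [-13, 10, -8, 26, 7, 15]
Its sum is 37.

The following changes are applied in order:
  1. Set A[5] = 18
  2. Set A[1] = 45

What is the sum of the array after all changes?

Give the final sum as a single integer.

Answer: 75

Derivation:
Initial sum: 37
Change 1: A[5] 15 -> 18, delta = 3, sum = 40
Change 2: A[1] 10 -> 45, delta = 35, sum = 75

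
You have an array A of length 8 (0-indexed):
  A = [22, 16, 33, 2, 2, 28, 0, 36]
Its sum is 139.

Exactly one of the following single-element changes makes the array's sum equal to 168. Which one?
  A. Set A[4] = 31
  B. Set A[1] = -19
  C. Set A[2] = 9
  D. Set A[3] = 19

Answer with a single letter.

Answer: A

Derivation:
Option A: A[4] 2->31, delta=29, new_sum=139+(29)=168 <-- matches target
Option B: A[1] 16->-19, delta=-35, new_sum=139+(-35)=104
Option C: A[2] 33->9, delta=-24, new_sum=139+(-24)=115
Option D: A[3] 2->19, delta=17, new_sum=139+(17)=156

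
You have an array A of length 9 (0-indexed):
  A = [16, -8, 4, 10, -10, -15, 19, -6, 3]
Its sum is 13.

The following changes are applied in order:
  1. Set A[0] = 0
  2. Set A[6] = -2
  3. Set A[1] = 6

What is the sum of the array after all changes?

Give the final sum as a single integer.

Answer: -10

Derivation:
Initial sum: 13
Change 1: A[0] 16 -> 0, delta = -16, sum = -3
Change 2: A[6] 19 -> -2, delta = -21, sum = -24
Change 3: A[1] -8 -> 6, delta = 14, sum = -10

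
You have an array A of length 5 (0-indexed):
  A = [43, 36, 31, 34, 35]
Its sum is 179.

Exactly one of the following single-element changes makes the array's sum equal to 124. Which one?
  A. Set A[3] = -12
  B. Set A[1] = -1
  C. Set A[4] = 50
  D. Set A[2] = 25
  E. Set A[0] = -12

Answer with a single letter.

Option A: A[3] 34->-12, delta=-46, new_sum=179+(-46)=133
Option B: A[1] 36->-1, delta=-37, new_sum=179+(-37)=142
Option C: A[4] 35->50, delta=15, new_sum=179+(15)=194
Option D: A[2] 31->25, delta=-6, new_sum=179+(-6)=173
Option E: A[0] 43->-12, delta=-55, new_sum=179+(-55)=124 <-- matches target

Answer: E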